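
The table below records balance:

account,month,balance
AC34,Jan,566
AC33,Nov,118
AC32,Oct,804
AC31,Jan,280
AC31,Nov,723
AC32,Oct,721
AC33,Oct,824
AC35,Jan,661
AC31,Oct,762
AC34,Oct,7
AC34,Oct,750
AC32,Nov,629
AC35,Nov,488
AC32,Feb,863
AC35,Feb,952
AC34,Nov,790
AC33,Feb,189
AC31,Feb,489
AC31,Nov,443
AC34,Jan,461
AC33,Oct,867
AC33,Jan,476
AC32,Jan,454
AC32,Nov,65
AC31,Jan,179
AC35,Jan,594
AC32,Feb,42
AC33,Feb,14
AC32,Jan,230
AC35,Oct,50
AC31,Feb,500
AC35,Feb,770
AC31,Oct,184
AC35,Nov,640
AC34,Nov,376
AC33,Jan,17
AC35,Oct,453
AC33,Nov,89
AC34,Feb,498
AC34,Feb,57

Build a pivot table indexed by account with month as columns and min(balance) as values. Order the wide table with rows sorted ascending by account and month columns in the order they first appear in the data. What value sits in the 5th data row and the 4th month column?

With rows sorted ascending by account, row 5 is account=AC35. month columns in first-appearance order: Jan, Nov, Oct, Feb; column 4 is Feb.
Long rows with account=AC35, month=Feb: min(952, 770) = 770.

770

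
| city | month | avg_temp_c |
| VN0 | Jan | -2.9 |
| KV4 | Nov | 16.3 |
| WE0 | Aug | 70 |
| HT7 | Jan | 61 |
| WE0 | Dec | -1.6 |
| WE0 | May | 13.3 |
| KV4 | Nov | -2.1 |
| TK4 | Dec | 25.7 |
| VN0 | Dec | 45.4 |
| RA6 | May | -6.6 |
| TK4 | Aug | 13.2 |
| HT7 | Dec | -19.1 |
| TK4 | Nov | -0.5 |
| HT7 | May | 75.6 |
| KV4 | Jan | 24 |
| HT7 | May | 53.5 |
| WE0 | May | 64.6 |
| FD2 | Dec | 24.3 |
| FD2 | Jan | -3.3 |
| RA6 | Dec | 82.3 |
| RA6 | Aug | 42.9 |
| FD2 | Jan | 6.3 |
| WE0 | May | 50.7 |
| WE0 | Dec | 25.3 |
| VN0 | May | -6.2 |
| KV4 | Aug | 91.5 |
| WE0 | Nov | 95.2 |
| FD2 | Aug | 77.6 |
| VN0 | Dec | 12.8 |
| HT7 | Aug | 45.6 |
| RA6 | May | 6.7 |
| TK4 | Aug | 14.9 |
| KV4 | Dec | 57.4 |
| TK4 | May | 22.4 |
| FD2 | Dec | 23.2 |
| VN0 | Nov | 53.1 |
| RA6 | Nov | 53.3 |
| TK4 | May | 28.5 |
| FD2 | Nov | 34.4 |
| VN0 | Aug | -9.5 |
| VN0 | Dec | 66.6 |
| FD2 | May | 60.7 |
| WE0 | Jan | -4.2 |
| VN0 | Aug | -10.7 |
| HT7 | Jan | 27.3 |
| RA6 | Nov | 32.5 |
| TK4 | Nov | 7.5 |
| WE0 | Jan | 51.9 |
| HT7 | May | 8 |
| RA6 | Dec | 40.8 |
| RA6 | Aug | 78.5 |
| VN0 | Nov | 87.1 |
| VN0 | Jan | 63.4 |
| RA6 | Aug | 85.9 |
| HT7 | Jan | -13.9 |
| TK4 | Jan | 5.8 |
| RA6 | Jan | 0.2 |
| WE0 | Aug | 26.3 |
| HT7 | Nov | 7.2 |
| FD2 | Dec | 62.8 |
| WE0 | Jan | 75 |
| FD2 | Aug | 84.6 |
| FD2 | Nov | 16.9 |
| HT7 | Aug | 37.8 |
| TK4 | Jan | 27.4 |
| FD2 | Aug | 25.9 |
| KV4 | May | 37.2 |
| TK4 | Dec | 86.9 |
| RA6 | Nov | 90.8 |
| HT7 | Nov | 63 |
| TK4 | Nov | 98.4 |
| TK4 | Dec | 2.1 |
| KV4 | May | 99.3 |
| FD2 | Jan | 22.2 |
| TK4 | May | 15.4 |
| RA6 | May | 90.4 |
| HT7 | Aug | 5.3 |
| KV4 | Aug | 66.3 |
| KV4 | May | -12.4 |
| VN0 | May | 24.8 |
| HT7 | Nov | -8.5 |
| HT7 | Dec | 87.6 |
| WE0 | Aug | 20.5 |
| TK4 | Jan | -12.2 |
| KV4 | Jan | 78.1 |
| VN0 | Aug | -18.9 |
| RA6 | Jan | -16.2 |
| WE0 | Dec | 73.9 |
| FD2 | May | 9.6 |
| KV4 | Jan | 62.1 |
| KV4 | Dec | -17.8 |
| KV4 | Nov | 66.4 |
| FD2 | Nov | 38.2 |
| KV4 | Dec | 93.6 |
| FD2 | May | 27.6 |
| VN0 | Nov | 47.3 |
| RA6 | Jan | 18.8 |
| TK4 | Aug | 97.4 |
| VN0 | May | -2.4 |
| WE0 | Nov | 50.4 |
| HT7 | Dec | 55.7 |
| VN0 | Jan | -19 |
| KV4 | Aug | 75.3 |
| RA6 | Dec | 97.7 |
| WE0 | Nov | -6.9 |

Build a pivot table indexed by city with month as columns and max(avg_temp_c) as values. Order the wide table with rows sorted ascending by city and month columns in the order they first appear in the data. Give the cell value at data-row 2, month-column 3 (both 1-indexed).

45.6

With rows sorted ascending by city, row 2 is city=HT7. month columns in first-appearance order: Jan, Nov, Aug, Dec, May; column 3 is Aug.
Long rows with city=HT7, month=Aug: max(45.6, 37.8, 5.3) = 45.6.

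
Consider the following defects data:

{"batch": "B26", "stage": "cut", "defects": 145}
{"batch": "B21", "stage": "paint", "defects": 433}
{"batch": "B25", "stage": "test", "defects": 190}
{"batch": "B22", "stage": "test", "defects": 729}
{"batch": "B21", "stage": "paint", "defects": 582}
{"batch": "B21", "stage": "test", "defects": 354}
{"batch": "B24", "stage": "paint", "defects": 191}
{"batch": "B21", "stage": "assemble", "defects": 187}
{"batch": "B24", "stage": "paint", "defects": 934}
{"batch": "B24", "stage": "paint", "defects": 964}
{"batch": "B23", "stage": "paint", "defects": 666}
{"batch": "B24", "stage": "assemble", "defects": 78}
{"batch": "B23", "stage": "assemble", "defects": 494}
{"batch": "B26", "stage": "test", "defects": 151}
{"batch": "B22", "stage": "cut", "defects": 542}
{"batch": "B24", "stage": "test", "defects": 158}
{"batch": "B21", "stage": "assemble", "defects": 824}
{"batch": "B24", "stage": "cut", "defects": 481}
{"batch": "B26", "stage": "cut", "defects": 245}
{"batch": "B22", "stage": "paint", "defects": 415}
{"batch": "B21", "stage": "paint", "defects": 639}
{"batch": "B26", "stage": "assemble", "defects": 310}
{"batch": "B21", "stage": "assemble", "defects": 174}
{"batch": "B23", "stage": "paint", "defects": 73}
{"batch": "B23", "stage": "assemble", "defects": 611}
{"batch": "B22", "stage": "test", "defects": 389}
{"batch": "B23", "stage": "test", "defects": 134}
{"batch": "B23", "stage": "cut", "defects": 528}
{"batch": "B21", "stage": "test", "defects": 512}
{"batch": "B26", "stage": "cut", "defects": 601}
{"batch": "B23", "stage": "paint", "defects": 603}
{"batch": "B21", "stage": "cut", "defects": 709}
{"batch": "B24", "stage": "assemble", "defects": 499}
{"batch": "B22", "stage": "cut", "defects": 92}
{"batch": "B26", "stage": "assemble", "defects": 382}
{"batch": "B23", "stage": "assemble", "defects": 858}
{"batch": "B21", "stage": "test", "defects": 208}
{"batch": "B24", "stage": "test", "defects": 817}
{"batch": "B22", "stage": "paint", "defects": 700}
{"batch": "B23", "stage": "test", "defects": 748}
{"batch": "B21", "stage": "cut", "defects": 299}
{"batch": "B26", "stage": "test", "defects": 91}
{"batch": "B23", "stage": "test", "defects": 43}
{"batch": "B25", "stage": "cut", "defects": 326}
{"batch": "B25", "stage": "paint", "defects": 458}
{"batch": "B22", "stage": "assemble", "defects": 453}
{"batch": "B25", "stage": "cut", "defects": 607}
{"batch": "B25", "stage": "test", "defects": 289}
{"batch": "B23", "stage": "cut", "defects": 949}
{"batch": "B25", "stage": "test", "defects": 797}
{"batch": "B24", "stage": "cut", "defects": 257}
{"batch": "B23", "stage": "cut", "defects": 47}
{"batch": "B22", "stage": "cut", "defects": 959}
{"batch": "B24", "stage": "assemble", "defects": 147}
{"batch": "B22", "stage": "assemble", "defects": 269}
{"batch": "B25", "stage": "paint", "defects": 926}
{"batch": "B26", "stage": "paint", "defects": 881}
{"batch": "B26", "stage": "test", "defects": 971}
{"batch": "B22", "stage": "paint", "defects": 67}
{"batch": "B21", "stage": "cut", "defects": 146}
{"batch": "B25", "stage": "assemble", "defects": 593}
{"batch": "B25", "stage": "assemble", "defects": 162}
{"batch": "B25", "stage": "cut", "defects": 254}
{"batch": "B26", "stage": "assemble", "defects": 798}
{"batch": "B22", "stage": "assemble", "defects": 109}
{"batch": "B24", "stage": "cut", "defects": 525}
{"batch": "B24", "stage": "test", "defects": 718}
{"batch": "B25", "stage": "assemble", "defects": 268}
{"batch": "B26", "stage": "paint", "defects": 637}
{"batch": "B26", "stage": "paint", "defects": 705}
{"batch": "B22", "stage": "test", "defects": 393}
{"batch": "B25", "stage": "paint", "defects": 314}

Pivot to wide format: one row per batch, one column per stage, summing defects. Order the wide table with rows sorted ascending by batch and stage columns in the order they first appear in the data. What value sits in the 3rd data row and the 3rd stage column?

925

With rows sorted ascending by batch, row 3 is batch=B23. stage columns in first-appearance order: cut, paint, test, assemble; column 3 is test.
Long rows with batch=B23, stage=test: 134 + 748 + 43 = 925.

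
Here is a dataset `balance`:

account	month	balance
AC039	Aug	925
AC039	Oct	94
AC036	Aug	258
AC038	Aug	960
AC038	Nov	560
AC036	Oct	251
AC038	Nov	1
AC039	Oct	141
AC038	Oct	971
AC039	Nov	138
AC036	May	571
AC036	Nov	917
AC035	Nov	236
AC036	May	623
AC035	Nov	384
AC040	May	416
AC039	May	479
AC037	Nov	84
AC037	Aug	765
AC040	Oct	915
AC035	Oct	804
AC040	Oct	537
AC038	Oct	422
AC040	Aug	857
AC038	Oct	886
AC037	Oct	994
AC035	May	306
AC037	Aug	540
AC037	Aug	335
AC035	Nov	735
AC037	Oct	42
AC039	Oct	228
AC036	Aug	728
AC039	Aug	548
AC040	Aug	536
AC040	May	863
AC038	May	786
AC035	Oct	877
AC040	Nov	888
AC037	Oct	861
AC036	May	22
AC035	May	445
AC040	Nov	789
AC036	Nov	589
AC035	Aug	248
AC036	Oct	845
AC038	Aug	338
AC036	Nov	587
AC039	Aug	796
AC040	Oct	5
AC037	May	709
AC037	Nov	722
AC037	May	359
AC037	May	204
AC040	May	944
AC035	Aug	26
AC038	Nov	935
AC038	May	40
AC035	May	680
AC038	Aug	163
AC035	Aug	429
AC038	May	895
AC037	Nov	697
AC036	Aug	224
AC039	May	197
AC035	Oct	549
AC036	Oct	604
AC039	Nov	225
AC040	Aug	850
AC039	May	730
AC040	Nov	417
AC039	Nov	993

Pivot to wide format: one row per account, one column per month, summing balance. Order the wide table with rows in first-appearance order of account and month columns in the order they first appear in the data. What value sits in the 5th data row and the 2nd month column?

1457

With rows in first-appearance order of account, row 5 is account=AC040. month columns in first-appearance order: Aug, Oct, Nov, May; column 2 is Oct.
Long rows with account=AC040, month=Oct: 915 + 537 + 5 = 1457.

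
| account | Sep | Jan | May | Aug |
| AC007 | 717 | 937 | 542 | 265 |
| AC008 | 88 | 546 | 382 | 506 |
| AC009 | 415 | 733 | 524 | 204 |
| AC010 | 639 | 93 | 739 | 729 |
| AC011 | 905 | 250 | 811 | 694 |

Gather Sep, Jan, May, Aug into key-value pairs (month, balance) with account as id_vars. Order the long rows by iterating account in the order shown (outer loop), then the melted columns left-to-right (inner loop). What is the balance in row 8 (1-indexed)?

506

20 rows total (5 × 4). Row 8: index ⌊(8-1)/4⌋ = 1 into account → AC008; (8-1) mod 4 = 3 into the melted columns → Aug.
So row 8 is (AC008, Aug, 506); balance = 506.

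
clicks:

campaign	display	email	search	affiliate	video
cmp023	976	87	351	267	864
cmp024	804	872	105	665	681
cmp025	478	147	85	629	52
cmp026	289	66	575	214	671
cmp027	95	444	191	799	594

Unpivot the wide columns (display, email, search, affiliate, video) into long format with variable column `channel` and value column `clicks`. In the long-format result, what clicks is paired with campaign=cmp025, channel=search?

Unpivoting turns each (campaign, wide-column) pair into one long row.
The wide cell at row cmp025, column search holds 85, so the long row (cmp025, search) has clicks=85.

85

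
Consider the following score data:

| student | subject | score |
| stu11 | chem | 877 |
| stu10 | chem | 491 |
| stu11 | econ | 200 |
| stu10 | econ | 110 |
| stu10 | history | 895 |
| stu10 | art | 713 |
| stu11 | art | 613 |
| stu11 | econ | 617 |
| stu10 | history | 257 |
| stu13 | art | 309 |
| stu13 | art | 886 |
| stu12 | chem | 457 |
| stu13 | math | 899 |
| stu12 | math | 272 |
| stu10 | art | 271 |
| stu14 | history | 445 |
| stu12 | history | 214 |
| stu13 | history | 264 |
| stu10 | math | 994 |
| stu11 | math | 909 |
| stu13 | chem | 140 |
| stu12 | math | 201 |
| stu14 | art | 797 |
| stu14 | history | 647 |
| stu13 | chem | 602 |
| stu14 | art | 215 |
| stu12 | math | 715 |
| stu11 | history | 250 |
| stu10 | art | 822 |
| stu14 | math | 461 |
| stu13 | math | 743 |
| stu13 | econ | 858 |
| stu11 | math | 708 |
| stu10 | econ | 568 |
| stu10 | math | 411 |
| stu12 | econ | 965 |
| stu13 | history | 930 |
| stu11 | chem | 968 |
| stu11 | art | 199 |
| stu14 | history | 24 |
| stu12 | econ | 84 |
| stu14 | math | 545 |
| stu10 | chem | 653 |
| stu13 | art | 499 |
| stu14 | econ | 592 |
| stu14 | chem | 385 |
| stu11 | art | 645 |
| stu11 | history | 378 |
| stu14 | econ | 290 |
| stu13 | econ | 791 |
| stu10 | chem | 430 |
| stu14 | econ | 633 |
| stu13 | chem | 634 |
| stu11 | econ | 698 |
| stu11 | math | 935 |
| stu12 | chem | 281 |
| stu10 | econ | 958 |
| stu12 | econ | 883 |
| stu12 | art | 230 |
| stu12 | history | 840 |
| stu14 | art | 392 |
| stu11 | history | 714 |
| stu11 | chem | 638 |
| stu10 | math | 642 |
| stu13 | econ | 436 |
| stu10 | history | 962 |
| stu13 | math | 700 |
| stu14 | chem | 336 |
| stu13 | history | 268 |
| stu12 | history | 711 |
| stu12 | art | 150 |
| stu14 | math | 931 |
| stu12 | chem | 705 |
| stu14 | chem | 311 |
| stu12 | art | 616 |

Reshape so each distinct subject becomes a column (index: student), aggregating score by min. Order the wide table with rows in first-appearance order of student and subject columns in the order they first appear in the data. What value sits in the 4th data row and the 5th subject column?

201

With rows in first-appearance order of student, row 4 is student=stu12. subject columns in first-appearance order: chem, econ, history, art, math; column 5 is math.
Long rows with student=stu12, subject=math: min(272, 201, 715) = 201.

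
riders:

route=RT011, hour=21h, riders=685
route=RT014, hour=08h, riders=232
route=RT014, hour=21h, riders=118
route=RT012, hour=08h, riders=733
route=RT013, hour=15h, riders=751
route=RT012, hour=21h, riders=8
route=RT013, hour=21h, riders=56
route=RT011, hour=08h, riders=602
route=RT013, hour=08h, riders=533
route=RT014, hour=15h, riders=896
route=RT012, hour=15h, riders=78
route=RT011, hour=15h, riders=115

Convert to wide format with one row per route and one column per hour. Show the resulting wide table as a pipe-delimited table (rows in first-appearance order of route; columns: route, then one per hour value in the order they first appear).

| route | 21h | 08h | 15h |
| RT011 | 685 | 602 | 115 |
| RT014 | 118 | 232 | 896 |
| RT012 | 8 | 733 | 78 |
| RT013 | 56 | 533 | 751 |

Columns: route plus the 3 distinct hour values (21h, 08h, 15h).
For example, row RT011 column 21h takes riders=685 from the long row (RT011, 21h).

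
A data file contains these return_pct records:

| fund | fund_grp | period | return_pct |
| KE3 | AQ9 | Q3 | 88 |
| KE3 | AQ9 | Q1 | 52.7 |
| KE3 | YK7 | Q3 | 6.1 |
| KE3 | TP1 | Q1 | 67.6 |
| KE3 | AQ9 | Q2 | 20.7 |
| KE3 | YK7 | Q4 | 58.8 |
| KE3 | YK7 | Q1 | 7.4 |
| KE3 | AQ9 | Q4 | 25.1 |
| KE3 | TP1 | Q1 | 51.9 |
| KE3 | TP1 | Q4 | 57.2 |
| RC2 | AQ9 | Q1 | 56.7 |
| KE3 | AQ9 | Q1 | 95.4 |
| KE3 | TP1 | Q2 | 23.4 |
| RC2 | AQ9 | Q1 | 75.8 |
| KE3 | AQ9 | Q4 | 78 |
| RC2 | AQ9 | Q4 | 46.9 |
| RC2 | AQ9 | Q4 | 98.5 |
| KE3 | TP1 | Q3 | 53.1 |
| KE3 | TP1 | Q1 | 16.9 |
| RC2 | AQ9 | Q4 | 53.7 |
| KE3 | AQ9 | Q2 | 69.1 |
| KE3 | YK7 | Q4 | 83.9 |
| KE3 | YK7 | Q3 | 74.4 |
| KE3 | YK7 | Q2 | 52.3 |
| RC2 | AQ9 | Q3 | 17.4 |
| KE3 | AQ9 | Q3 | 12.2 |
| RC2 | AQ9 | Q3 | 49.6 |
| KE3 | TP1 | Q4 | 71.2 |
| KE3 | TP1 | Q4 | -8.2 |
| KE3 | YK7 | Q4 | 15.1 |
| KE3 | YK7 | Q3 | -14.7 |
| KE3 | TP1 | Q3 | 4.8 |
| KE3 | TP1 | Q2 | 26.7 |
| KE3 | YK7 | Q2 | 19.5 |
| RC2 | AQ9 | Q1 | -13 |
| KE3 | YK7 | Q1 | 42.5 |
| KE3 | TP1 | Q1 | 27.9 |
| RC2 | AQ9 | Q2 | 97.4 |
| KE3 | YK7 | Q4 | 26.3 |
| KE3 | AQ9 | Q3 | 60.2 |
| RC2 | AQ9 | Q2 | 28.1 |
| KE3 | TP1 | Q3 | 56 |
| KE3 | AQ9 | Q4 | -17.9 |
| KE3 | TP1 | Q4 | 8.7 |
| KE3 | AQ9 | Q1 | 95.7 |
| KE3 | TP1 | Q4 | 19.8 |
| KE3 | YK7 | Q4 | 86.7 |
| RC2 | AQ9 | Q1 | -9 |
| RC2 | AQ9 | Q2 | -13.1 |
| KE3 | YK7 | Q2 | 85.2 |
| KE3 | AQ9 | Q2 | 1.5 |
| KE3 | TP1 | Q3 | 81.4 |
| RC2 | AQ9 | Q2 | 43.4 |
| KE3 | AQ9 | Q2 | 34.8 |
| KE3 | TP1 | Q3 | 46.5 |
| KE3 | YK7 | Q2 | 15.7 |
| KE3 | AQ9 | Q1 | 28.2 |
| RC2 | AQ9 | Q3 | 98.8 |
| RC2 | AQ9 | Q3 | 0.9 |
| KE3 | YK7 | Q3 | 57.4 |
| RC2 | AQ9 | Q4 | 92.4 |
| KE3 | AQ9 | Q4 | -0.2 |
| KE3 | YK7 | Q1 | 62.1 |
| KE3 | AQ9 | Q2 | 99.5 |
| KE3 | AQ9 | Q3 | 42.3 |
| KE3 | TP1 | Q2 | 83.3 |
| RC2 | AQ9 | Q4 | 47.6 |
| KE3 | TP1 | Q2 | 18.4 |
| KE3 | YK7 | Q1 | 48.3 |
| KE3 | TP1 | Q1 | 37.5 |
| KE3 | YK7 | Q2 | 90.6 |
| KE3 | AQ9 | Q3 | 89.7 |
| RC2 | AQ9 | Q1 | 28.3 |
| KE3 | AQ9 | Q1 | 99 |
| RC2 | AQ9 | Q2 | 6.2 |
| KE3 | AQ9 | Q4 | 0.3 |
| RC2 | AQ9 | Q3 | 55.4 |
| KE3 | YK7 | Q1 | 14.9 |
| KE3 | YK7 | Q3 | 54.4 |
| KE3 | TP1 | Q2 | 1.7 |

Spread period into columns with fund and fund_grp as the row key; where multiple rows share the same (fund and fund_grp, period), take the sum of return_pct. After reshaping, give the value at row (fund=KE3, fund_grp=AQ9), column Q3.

Rows with fund=KE3, fund_grp=AQ9 and period=Q3: return_pct values are 88, 12.2, 60.2, 42.3, 89.7.
88 + 12.2 + 60.2 + 42.3 + 89.7 = 292.4.

292.4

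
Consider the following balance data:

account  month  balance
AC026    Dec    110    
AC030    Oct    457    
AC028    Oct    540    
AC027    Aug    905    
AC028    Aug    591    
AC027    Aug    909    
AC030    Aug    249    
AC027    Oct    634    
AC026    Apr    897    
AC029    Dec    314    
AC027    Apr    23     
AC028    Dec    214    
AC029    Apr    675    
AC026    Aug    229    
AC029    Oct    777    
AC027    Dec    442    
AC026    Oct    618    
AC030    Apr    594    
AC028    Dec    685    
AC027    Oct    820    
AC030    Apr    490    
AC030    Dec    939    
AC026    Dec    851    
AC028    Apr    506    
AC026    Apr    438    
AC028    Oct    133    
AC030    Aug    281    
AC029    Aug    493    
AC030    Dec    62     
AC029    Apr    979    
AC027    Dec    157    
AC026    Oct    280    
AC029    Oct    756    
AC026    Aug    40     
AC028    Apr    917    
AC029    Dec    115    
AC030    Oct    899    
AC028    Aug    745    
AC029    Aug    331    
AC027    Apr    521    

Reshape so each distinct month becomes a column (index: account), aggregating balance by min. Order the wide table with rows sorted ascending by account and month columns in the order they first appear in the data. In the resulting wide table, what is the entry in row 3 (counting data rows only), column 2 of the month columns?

133

With rows sorted ascending by account, row 3 is account=AC028. month columns in first-appearance order: Dec, Oct, Aug, Apr; column 2 is Oct.
Long rows with account=AC028, month=Oct: min(540, 133) = 133.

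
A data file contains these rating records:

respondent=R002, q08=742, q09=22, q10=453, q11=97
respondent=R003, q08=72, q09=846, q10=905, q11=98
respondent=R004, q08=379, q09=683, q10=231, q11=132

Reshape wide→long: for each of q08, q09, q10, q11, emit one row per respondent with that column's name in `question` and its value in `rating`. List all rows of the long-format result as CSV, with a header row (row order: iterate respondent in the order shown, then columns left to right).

respondent,question,rating
R002,q08,742
R002,q09,22
R002,q10,453
R002,q11,97
R003,q08,72
R003,q09,846
R003,q10,905
R003,q11,98
R004,q08,379
R004,q09,683
R004,q10,231
R004,q11,132

Each (respondent, column) pair becomes one row: 3 × 4 = 12 rows.
For example, (R002, q08) → rating=742.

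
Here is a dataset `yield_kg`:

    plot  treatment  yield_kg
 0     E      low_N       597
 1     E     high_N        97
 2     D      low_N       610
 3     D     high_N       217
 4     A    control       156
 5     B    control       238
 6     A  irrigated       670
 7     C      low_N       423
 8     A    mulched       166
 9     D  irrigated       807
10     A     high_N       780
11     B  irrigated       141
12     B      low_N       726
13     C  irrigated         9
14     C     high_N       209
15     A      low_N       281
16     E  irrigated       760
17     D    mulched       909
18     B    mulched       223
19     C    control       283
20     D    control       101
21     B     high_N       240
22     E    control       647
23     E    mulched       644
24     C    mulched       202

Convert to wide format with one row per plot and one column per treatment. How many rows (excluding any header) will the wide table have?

5

5 distinct plot values → 5 rows.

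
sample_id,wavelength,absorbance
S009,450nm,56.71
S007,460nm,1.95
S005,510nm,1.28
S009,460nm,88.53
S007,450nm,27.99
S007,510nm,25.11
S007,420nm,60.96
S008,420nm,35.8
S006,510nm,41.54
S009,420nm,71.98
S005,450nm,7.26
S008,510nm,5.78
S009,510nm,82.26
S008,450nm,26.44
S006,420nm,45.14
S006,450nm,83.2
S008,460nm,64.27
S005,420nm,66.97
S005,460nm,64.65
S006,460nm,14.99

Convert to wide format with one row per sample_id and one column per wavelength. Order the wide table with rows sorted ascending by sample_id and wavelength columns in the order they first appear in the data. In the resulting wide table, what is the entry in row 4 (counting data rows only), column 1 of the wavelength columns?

26.44

With rows sorted ascending by sample_id, row 4 is sample_id=S008. wavelength columns in first-appearance order: 450nm, 460nm, 510nm, 420nm; column 1 is 450nm.
Long rows with sample_id=S008, wavelength=450nm: absorbance = 26.44.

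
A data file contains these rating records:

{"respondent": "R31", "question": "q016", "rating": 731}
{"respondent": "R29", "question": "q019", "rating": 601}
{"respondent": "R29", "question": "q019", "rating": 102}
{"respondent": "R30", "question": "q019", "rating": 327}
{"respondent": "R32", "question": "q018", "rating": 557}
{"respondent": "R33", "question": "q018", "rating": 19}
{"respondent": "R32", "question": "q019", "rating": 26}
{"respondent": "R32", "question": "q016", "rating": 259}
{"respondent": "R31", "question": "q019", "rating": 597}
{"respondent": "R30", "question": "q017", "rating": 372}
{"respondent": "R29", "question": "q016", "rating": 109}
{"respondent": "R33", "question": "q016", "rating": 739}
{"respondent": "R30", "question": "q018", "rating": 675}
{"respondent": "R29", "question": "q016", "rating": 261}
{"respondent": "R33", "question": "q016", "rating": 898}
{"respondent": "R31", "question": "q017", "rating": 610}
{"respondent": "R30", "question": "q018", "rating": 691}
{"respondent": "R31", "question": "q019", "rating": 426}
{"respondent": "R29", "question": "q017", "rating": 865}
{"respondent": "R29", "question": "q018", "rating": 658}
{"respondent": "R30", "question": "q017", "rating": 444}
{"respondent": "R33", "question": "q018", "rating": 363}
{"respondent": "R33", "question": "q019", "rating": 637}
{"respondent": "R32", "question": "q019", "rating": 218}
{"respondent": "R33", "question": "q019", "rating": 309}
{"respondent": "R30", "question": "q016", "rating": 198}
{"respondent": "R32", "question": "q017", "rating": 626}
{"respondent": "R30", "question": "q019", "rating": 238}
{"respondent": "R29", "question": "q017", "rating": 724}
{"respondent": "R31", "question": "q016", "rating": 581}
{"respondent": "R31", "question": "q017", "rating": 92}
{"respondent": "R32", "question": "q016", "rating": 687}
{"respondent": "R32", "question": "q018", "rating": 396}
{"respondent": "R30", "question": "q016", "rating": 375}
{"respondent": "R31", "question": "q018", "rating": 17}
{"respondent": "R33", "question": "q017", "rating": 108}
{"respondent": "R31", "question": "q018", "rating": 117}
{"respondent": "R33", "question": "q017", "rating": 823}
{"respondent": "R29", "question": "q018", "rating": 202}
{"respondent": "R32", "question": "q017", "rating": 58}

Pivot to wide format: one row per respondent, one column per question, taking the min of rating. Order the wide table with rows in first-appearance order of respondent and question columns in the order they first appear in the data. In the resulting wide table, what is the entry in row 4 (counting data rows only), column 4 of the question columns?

58

With rows in first-appearance order of respondent, row 4 is respondent=R32. question columns in first-appearance order: q016, q019, q018, q017; column 4 is q017.
Long rows with respondent=R32, question=q017: min(626, 58) = 58.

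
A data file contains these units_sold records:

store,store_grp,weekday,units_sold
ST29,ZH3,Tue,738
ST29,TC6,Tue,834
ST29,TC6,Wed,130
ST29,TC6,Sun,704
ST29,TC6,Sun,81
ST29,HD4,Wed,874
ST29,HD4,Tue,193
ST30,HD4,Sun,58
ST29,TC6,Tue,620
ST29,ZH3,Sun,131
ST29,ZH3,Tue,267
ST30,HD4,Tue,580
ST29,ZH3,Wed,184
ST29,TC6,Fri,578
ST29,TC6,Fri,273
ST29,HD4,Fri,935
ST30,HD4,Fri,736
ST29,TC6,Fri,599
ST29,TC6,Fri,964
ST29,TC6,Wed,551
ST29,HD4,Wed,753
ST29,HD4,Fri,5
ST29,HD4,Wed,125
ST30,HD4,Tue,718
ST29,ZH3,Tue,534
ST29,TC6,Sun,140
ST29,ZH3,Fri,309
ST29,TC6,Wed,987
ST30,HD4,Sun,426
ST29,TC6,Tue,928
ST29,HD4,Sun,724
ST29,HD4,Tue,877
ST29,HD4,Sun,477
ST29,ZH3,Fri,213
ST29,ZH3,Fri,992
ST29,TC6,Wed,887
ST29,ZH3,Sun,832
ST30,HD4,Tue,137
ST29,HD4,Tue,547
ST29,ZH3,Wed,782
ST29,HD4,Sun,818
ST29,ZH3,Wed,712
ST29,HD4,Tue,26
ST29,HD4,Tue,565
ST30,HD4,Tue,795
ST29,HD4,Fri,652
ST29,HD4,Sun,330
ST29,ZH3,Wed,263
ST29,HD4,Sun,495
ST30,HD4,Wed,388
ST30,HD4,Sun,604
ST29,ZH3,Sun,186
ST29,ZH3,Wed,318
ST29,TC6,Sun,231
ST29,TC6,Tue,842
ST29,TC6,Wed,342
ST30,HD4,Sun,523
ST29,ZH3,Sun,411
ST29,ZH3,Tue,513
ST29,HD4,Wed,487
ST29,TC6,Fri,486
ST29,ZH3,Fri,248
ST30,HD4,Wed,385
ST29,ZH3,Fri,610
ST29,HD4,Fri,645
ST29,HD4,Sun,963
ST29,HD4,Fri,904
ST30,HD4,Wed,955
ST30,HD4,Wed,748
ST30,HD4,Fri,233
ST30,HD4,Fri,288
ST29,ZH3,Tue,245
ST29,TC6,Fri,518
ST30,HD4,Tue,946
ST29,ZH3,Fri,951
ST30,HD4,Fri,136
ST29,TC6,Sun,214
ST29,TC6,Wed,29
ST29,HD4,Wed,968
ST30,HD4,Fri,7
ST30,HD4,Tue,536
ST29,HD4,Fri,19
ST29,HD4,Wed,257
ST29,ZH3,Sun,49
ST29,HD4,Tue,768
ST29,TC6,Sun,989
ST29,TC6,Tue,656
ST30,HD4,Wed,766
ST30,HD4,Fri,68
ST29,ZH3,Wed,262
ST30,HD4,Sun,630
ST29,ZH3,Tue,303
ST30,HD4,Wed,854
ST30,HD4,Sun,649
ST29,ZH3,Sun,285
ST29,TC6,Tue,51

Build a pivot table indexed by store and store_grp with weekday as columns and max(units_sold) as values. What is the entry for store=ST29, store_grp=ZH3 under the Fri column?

Rows with store=ST29, store_grp=ZH3 and weekday=Fri: units_sold values are 309, 213, 992, 248, 610, 951.
max(309, 213, 992, 248, 610, 951) = 992.

992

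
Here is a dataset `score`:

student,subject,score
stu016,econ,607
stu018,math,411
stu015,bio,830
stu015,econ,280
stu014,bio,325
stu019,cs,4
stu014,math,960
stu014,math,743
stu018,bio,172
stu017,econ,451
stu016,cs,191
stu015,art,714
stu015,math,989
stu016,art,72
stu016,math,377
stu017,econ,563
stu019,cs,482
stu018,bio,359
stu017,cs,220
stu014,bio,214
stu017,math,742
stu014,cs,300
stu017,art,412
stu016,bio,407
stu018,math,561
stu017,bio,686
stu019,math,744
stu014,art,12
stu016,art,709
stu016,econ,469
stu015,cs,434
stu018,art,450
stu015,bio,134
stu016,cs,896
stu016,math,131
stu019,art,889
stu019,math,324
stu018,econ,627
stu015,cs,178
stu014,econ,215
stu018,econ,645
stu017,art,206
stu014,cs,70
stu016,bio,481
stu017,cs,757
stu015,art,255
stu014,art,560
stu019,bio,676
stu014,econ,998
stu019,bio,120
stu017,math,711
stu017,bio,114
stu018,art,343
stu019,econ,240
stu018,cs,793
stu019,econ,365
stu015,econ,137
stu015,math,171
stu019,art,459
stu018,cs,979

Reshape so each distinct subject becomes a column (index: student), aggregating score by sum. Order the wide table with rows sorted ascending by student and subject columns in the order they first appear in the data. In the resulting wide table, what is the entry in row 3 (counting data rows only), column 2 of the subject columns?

508

With rows sorted ascending by student, row 3 is student=stu016. subject columns in first-appearance order: econ, math, bio, cs, art; column 2 is math.
Long rows with student=stu016, subject=math: 377 + 131 = 508.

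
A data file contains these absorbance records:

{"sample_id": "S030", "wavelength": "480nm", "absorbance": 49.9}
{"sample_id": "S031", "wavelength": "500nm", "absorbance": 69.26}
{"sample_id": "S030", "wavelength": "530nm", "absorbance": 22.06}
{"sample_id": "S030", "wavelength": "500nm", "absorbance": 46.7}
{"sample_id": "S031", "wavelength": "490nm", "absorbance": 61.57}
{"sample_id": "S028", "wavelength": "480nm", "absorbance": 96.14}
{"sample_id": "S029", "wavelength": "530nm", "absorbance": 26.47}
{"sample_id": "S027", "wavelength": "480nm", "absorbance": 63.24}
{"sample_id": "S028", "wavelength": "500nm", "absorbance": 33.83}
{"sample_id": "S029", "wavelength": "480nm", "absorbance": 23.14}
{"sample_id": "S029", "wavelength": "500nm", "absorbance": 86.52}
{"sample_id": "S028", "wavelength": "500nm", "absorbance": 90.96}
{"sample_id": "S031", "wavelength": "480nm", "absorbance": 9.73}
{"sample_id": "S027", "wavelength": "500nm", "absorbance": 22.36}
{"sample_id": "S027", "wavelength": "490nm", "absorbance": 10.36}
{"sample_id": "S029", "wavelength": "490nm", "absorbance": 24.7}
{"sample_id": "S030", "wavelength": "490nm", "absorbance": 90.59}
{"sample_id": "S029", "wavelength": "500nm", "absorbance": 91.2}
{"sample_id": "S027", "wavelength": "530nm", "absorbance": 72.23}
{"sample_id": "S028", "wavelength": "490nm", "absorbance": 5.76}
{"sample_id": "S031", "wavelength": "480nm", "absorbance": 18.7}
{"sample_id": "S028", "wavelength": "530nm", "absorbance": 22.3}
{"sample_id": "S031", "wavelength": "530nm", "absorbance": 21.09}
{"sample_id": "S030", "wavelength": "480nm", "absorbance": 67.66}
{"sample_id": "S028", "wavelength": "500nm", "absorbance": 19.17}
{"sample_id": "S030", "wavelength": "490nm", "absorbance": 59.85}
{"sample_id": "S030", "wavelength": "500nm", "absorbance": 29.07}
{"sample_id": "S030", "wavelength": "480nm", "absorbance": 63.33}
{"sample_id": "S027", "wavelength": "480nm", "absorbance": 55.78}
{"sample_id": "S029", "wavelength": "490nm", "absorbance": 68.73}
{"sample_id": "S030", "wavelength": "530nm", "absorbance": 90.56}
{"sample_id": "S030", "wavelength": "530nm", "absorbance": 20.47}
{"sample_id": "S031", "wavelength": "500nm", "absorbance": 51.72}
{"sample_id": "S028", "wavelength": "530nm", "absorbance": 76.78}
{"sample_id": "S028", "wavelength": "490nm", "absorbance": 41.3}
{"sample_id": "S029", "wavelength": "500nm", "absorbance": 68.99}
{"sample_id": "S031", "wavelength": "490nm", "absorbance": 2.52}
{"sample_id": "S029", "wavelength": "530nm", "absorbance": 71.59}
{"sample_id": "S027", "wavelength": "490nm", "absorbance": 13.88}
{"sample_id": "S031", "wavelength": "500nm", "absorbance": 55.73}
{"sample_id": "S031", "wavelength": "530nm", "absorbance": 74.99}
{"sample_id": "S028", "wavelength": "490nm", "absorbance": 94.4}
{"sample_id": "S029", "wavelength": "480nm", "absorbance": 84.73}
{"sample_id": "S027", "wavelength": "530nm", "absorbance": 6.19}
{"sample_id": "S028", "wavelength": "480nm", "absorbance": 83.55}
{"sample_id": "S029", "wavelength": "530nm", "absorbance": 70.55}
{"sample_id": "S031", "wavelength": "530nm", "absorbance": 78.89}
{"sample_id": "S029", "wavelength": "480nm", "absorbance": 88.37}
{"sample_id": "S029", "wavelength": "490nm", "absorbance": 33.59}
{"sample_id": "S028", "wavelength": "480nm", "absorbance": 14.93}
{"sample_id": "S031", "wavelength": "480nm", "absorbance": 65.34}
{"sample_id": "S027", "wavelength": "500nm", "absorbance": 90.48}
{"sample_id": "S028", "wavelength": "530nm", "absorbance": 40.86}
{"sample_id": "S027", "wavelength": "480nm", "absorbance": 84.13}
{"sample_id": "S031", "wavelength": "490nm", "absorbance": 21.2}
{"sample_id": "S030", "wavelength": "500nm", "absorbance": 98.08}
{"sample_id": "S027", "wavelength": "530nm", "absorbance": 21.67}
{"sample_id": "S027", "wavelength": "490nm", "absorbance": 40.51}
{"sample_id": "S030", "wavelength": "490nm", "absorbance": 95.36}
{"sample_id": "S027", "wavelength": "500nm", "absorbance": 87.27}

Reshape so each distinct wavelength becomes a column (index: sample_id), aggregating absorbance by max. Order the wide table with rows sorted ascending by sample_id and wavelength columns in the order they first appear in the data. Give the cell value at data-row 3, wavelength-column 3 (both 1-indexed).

With rows sorted ascending by sample_id, row 3 is sample_id=S029. wavelength columns in first-appearance order: 480nm, 500nm, 530nm, 490nm; column 3 is 530nm.
Long rows with sample_id=S029, wavelength=530nm: max(26.47, 71.59, 70.55) = 71.59.

71.59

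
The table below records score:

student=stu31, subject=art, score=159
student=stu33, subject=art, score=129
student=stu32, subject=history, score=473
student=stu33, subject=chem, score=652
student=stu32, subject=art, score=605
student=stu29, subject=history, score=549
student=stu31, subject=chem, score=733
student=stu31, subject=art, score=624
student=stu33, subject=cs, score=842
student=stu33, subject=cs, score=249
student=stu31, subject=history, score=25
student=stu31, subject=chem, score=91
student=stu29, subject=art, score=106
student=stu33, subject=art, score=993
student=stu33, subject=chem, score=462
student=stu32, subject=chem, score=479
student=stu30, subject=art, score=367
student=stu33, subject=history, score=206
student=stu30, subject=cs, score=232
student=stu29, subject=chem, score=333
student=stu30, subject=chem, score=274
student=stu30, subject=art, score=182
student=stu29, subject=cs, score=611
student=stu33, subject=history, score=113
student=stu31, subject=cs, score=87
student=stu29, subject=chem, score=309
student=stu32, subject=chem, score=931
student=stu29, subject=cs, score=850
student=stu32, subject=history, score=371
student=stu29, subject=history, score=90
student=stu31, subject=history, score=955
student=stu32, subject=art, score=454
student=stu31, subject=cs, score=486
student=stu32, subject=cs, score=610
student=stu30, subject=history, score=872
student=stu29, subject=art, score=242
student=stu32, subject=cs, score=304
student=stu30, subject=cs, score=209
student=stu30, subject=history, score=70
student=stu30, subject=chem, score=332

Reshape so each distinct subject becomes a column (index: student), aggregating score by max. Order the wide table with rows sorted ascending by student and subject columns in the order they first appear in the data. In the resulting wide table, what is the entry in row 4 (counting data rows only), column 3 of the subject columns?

931

With rows sorted ascending by student, row 4 is student=stu32. subject columns in first-appearance order: art, history, chem, cs; column 3 is chem.
Long rows with student=stu32, subject=chem: max(479, 931) = 931.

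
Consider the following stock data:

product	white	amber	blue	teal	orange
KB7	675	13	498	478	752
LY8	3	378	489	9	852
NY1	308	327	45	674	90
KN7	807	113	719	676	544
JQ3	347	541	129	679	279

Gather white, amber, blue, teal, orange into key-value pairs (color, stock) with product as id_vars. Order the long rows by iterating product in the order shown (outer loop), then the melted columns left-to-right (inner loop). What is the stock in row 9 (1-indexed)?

9

25 rows total (5 × 5). Row 9: index ⌊(9-1)/5⌋ = 1 into product → LY8; (9-1) mod 5 = 3 into the melted columns → teal.
So row 9 is (LY8, teal, 9); stock = 9.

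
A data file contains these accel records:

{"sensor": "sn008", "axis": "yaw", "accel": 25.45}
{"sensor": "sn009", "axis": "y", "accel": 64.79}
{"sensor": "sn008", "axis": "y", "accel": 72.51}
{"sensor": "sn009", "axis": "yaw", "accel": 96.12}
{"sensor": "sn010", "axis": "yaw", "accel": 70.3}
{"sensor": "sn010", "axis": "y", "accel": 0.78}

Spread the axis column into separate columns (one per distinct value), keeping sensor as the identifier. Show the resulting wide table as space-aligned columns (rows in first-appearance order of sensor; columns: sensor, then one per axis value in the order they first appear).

Columns: sensor plus the 2 distinct axis values (yaw, y).
For example, row sn008 column yaw takes accel=25.45 from the long row (sn008, yaw).

sensor  yaw    y    
sn008   25.45  72.51
sn009   96.12  64.79
sn010   70.3   0.78 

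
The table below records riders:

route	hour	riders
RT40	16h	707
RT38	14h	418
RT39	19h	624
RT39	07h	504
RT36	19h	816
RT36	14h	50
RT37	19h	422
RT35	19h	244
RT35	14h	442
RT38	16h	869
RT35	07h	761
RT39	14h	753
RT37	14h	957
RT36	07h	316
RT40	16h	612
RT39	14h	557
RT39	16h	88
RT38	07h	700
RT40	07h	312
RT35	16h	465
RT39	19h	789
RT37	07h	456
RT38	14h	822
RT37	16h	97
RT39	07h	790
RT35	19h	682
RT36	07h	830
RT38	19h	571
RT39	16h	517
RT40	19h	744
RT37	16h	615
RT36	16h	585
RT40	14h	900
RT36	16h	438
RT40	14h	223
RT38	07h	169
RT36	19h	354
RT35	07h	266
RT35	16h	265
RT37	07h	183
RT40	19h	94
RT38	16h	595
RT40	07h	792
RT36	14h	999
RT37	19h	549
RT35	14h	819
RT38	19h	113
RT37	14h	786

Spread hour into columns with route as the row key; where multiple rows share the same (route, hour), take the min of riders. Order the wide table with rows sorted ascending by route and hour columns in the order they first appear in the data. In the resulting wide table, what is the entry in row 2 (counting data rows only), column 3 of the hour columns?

With rows sorted ascending by route, row 2 is route=RT36. hour columns in first-appearance order: 16h, 14h, 19h, 07h; column 3 is 19h.
Long rows with route=RT36, hour=19h: min(816, 354) = 354.

354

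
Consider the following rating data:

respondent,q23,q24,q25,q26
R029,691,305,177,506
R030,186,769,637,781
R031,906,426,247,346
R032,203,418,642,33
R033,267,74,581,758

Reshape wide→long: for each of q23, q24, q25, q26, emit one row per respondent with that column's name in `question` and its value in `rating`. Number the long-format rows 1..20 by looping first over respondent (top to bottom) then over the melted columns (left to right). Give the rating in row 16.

33

20 rows total (5 × 4). Row 16: index ⌊(16-1)/4⌋ = 3 into respondent → R032; (16-1) mod 4 = 3 into the melted columns → q26.
So row 16 is (R032, q26, 33); rating = 33.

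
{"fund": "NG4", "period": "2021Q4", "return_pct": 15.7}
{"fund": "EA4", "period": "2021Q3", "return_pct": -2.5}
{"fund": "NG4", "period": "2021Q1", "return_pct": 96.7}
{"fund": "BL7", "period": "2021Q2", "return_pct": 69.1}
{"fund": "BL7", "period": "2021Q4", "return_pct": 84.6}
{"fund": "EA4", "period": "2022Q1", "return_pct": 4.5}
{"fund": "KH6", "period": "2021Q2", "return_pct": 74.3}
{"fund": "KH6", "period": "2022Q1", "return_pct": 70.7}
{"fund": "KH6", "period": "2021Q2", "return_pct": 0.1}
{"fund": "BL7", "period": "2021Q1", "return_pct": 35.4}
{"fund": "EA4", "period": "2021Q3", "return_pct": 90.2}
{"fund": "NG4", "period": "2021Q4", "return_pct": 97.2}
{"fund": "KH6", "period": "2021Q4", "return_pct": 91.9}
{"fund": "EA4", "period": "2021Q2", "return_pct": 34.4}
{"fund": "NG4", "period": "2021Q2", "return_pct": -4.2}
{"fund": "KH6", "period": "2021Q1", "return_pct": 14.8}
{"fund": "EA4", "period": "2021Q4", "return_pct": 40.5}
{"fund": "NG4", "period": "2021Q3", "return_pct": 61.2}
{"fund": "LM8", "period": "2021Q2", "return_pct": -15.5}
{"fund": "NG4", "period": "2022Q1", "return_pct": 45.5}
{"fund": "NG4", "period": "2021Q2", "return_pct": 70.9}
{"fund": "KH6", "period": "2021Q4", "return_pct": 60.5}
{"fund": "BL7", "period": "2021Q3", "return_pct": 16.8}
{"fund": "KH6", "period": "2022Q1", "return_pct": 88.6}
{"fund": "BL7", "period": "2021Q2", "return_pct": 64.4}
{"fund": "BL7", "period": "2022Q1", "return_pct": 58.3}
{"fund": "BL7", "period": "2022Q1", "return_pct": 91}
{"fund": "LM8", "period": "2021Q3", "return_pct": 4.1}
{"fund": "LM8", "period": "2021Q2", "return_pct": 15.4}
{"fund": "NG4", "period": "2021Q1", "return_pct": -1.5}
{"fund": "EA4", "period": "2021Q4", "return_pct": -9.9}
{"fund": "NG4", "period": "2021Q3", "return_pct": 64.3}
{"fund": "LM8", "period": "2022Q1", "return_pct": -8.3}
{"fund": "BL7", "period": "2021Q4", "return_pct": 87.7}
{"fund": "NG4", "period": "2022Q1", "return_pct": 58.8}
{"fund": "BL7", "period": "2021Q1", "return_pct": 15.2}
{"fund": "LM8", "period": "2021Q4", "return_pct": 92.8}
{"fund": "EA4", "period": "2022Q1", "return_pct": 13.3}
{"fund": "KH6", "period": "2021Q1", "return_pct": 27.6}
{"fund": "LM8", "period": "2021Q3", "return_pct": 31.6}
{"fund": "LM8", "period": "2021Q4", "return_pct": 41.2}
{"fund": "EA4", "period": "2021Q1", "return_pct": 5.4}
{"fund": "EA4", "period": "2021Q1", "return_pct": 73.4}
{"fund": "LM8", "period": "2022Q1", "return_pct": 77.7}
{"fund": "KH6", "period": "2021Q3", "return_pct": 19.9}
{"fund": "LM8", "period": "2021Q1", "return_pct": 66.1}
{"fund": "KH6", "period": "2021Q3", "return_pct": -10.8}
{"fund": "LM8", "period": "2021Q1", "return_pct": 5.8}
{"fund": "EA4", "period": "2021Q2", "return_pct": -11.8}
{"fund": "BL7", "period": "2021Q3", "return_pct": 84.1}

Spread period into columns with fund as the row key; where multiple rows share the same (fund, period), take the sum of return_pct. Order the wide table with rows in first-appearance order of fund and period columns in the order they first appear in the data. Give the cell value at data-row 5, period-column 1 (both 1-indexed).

With rows in first-appearance order of fund, row 5 is fund=LM8. period columns in first-appearance order: 2021Q4, 2021Q3, 2021Q1, 2021Q2, 2022Q1; column 1 is 2021Q4.
Long rows with fund=LM8, period=2021Q4: 92.8 + 41.2 = 134.

134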